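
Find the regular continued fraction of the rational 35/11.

[3; 5, 2]

Run the Euclidean algorithm on 35 and 11; the successive quotients are the partial quotients a_0, a_1, ... (each step inverts the fractional part left over by the previous one):
  35 = 3*11 + 2, so a_0 = 3.
  11 = 5*2 + 1, so a_1 = 5.
  2 = 2*1 + 0, so a_2 = 2.
The remainder reaches 0 after 3 divisions, so the expansion has 3 partial quotients, read off in order.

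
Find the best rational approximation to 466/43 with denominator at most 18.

65/6

Expand x = 466/43 as a continued fraction with the Euclidean algorithm:
  466 = 10*43 + 36, so a_0 = 10.
  43 = 1*36 + 7, so a_1 = 1.
  36 = 5*7 + 1, so a_2 = 5.
  7 = 7*1 + 0, so a_3 = 7.
so x = [10; 1, 5, 7].
Convergents (p_i = a_i*p_{i-1} + p_{i-2}, q_i = a_i*q_{i-1} + q_{i-2} with p_{-2}=0, p_{-1}=1, q_{-2}=1, q_{-1}=0), until the denominator exceeds 18:
  i=0: a_0=10, p_0 = 10*1 + 0 = 10, q_0 = 10*0 + 1 = 1.
  i=1: a_1=1, p_1 = 1*10 + 1 = 11, q_1 = 1*1 + 0 = 1.
  i=2: a_2=5, p_2 = 5*11 + 10 = 65, q_2 = 5*1 + 1 = 6.
  i=3: a_3=7, p_3 = 7*65 + 11 = 466, q_3 = 7*6 + 1 = 43.
q_3 = 43 > 18, so the last convergent with denominator <= 18 is p_2/q_2 = 65/6.
The closest fraction with denominator <= 18 is either p_2/q_2 or the intermediate fraction (k*p_2 + p_1)/(k*q_2 + q_1) with the largest k >= 1 whose denominator stays <= 18; these approach x as k grows, and every other convergent or intermediate fraction in range is farther away.
Largest k: floor((18 - q_1)/q_2) = floor((18 - 1)/6) = 2.
That gives (2*65 + 11)/(2*6 + 1) = 141/13.
Compare the errors: |x - 65/6| = |466*6 - 65*43|/(43*6) = 1/258, and |x - 141/13| = |466*13 - 141*43|/(43*13) = 5/559.
Cross-multiplying, 1*559 = 559 < 1290 = 5*258, so 1/258 is smaller: the convergent 65/6 is closer to x than 141/13.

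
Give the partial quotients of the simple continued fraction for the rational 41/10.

[4; 10]

Run the Euclidean algorithm on 41 and 10; the successive quotients are the partial quotients a_0, a_1, ... (each step inverts the fractional part left over by the previous one):
  41 = 4*10 + 1, so a_0 = 4.
  10 = 10*1 + 0, so a_1 = 10.
The remainder reaches 0 after 2 divisions, so the expansion has 2 partial quotients, read off in order.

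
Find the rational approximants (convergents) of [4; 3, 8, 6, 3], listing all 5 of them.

4/1, 13/3, 108/25, 661/153, 2091/484

Using the convergent recurrence p_i = a_i*p_{i-1} + p_{i-2}, q_i = a_i*q_{i-1} + q_{i-2} with p_{-2}=0, p_{-1}=1, q_{-2}=1, q_{-1}=0:
  i=0: a_0=4, p_0 = 4*1 + 0 = 4, q_0 = 4*0 + 1 = 1.
  i=1: a_1=3, p_1 = 3*4 + 1 = 13, q_1 = 3*1 + 0 = 3.
  i=2: a_2=8, p_2 = 8*13 + 4 = 108, q_2 = 8*3 + 1 = 25.
  i=3: a_3=6, p_3 = 6*108 + 13 = 661, q_3 = 6*25 + 3 = 153.
  i=4: a_4=3, p_4 = 3*661 + 108 = 2091, q_4 = 3*153 + 25 = 484.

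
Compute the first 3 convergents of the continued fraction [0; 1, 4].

0/1, 1/1, 4/5

Using the convergent recurrence p_i = a_i*p_{i-1} + p_{i-2}, q_i = a_i*q_{i-1} + q_{i-2} with p_{-2}=0, p_{-1}=1, q_{-2}=1, q_{-1}=0:
  i=0: a_0=0, p_0 = 0*1 + 0 = 0, q_0 = 0*0 + 1 = 1.
  i=1: a_1=1, p_1 = 1*0 + 1 = 1, q_1 = 1*1 + 0 = 1.
  i=2: a_2=4, p_2 = 4*1 + 0 = 4, q_2 = 4*1 + 1 = 5.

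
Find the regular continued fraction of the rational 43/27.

Run the Euclidean algorithm on 43 and 27; the successive quotients are the partial quotients a_0, a_1, ... (each step inverts the fractional part left over by the previous one):
  43 = 1*27 + 16, so a_0 = 1.
  27 = 1*16 + 11, so a_1 = 1.
  16 = 1*11 + 5, so a_2 = 1.
  11 = 2*5 + 1, so a_3 = 2.
  5 = 5*1 + 0, so a_4 = 5.
The remainder reaches 0 after 5 divisions, so the expansion has 5 partial quotients, read off in order.

[1; 1, 1, 2, 5]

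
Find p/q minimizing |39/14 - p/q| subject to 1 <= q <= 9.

Expand x = 39/14 as a continued fraction with the Euclidean algorithm:
  39 = 2*14 + 11, so a_0 = 2.
  14 = 1*11 + 3, so a_1 = 1.
  11 = 3*3 + 2, so a_2 = 3.
  3 = 1*2 + 1, so a_3 = 1.
  2 = 2*1 + 0, so a_4 = 2.
so x = [2; 1, 3, 1, 2].
Convergents (p_i = a_i*p_{i-1} + p_{i-2}, q_i = a_i*q_{i-1} + q_{i-2} with p_{-2}=0, p_{-1}=1, q_{-2}=1, q_{-1}=0), until the denominator exceeds 9:
  i=0: a_0=2, p_0 = 2*1 + 0 = 2, q_0 = 2*0 + 1 = 1.
  i=1: a_1=1, p_1 = 1*2 + 1 = 3, q_1 = 1*1 + 0 = 1.
  i=2: a_2=3, p_2 = 3*3 + 2 = 11, q_2 = 3*1 + 1 = 4.
  i=3: a_3=1, p_3 = 1*11 + 3 = 14, q_3 = 1*4 + 1 = 5.
  i=4: a_4=2, p_4 = 2*14 + 11 = 39, q_4 = 2*5 + 4 = 14.
q_4 = 14 > 9, so the last convergent with denominator <= 9 is p_3/q_3 = 14/5.
The closest fraction with denominator <= 9 is either p_3/q_3 or the intermediate fraction (k*p_3 + p_2)/(k*q_3 + q_2) with the largest k >= 1 whose denominator stays <= 9; these approach x as k grows, and every other convergent or intermediate fraction in range is farther away.
Largest k: floor((9 - q_2)/q_3) = floor((9 - 4)/5) = 1.
That gives (1*14 + 11)/(1*5 + 4) = 25/9.
Compare the errors: |x - 14/5| = |39*5 - 14*14|/(14*5) = 1/70, and |x - 25/9| = |39*9 - 25*14|/(14*9) = 1/126.
Cross-multiplying, 1*70 = 70 < 126 = 1*126, so 1/126 is smaller: the intermediate fraction 25/9 is closer to x than 14/5.

25/9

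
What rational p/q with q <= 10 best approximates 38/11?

Expand x = 38/11 as a continued fraction with the Euclidean algorithm:
  38 = 3*11 + 5, so a_0 = 3.
  11 = 2*5 + 1, so a_1 = 2.
  5 = 5*1 + 0, so a_2 = 5.
so x = [3; 2, 5].
Convergents (p_i = a_i*p_{i-1} + p_{i-2}, q_i = a_i*q_{i-1} + q_{i-2} with p_{-2}=0, p_{-1}=1, q_{-2}=1, q_{-1}=0), until the denominator exceeds 10:
  i=0: a_0=3, p_0 = 3*1 + 0 = 3, q_0 = 3*0 + 1 = 1.
  i=1: a_1=2, p_1 = 2*3 + 1 = 7, q_1 = 2*1 + 0 = 2.
  i=2: a_2=5, p_2 = 5*7 + 3 = 38, q_2 = 5*2 + 1 = 11.
q_2 = 11 > 10, so the last convergent with denominator <= 10 is p_1/q_1 = 7/2.
The closest fraction with denominator <= 10 is either p_1/q_1 or the intermediate fraction (k*p_1 + p_0)/(k*q_1 + q_0) with the largest k >= 1 whose denominator stays <= 10; these approach x as k grows, and every other convergent or intermediate fraction in range is farther away.
Largest k: floor((10 - q_0)/q_1) = floor((10 - 1)/2) = 4.
That gives (4*7 + 3)/(4*2 + 1) = 31/9.
Compare the errors: |x - 7/2| = |38*2 - 7*11|/(11*2) = 1/22, and |x - 31/9| = |38*9 - 31*11|/(11*9) = 1/99.
Cross-multiplying, 1*22 = 22 < 99 = 1*99, so 1/99 is smaller: the intermediate fraction 31/9 is closer to x than 7/2.

31/9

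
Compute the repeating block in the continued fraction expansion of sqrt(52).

[7; (4, 1, 2, 1, 4, 14)]

Write x_i = (sqrt(52) + m_i)/d_i with (m_0, d_0) = (0, 1). a_0 = floor(sqrt(52)) = 7, since 7^2 = 49 <= 52 < 64 = 8^2.
Iterate m_{i+1} = d_i*a_i - m_i, d_{i+1} = (52 - m_{i+1}^2)/d_i, a_{i+1} = floor((a_0 + m_{i+1})/d_{i+1}):
  m_1 = 1*7 - 0 = 7, d_1 = (52 - 7^2)/1 = 3/1 = 3, a_1 = floor((7 + 7)/3) = 4.
  m_2 = 3*4 - 7 = 5, d_2 = (52 - 5^2)/3 = 27/3 = 9, a_2 = floor((7 + 5)/9) = 1.
  m_3 = 9*1 - 5 = 4, d_3 = (52 - 4^2)/9 = 36/9 = 4, a_3 = floor((7 + 4)/4) = 2.
  m_4 = 4*2 - 4 = 4, d_4 = (52 - 4^2)/4 = 36/4 = 9, a_4 = floor((7 + 4)/9) = 1.
  m_5 = 9*1 - 4 = 5, d_5 = (52 - 5^2)/9 = 27/9 = 3, a_5 = floor((7 + 5)/3) = 4.
  m_6 = 3*4 - 5 = 7, d_6 = (52 - 7^2)/3 = 3/3 = 1, a_6 = floor((7 + 7)/1) = 14.
  m_7 = 1*14 - 7 = 7, d_7 = (52 - 7^2)/1 = 3/1 = 3: (m_7, d_7) = (m_1, d_1) = (7, 3), so from here the quotients repeat a_1, ..., a_6; the period length is 6.
Hence the expansion of sqrt(52) is a_0 = 7 followed by the repeating block 4, 1, 2, 1, 4, 14 (period 6).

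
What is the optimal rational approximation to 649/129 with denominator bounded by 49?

Expand x = 649/129 as a continued fraction with the Euclidean algorithm:
  649 = 5*129 + 4, so a_0 = 5.
  129 = 32*4 + 1, so a_1 = 32.
  4 = 4*1 + 0, so a_2 = 4.
so x = [5; 32, 4].
Convergents (p_i = a_i*p_{i-1} + p_{i-2}, q_i = a_i*q_{i-1} + q_{i-2} with p_{-2}=0, p_{-1}=1, q_{-2}=1, q_{-1}=0), until the denominator exceeds 49:
  i=0: a_0=5, p_0 = 5*1 + 0 = 5, q_0 = 5*0 + 1 = 1.
  i=1: a_1=32, p_1 = 32*5 + 1 = 161, q_1 = 32*1 + 0 = 32.
  i=2: a_2=4, p_2 = 4*161 + 5 = 649, q_2 = 4*32 + 1 = 129.
q_2 = 129 > 49, so the last convergent with denominator <= 49 is p_1/q_1 = 161/32.
The closest fraction with denominator <= 49 is either p_1/q_1 or the intermediate fraction (k*p_1 + p_0)/(k*q_1 + q_0) with the largest k >= 1 whose denominator stays <= 49; these approach x as k grows, and every other convergent or intermediate fraction in range is farther away.
Largest k: floor((49 - q_0)/q_1) = floor((49 - 1)/32) = 1.
That gives (1*161 + 5)/(1*32 + 1) = 166/33.
Compare the errors: |x - 161/32| = |649*32 - 161*129|/(129*32) = 1/4128, and |x - 166/33| = |649*33 - 166*129|/(129*33) = 3/4257.
Cross-multiplying, 1*4257 = 4257 < 12384 = 3*4128, so 1/4128 is smaller: the convergent 161/32 is closer to x than 166/33.

161/32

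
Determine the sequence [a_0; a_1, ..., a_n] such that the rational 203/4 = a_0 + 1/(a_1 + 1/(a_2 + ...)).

[50; 1, 3]

Run the Euclidean algorithm on 203 and 4; the successive quotients are the partial quotients a_0, a_1, ... (each step inverts the fractional part left over by the previous one):
  203 = 50*4 + 3, so a_0 = 50.
  4 = 1*3 + 1, so a_1 = 1.
  3 = 3*1 + 0, so a_2 = 3.
The remainder reaches 0 after 3 divisions, so the expansion has 3 partial quotients, read off in order.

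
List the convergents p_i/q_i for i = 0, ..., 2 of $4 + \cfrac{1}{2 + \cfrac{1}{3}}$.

4/1, 9/2, 31/7

Using the convergent recurrence p_i = a_i*p_{i-1} + p_{i-2}, q_i = a_i*q_{i-1} + q_{i-2} with p_{-2}=0, p_{-1}=1, q_{-2}=1, q_{-1}=0:
  i=0: a_0=4, p_0 = 4*1 + 0 = 4, q_0 = 4*0 + 1 = 1.
  i=1: a_1=2, p_1 = 2*4 + 1 = 9, q_1 = 2*1 + 0 = 2.
  i=2: a_2=3, p_2 = 3*9 + 4 = 31, q_2 = 3*2 + 1 = 7.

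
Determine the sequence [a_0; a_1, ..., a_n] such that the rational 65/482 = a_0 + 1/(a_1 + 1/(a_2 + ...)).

[0; 7, 2, 2, 2, 5]

Run the Euclidean algorithm on 65 and 482; the successive quotients are the partial quotients a_0, a_1, ... (each step inverts the fractional part left over by the previous one):
  65 = 0*482 + 65, so a_0 = 0.
  482 = 7*65 + 27, so a_1 = 7.
  65 = 2*27 + 11, so a_2 = 2.
  27 = 2*11 + 5, so a_3 = 2.
  11 = 2*5 + 1, so a_4 = 2.
  5 = 5*1 + 0, so a_5 = 5.
The remainder reaches 0 after 6 divisions, so the expansion has 6 partial quotients, read off in order.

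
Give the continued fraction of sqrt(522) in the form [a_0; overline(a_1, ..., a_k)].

[22; overline(1, 5, 1, 1, 4, 1, 1, 5, 1, 44)]

Write x_i = (sqrt(522) + m_i)/d_i with (m_0, d_0) = (0, 1). a_0 = floor(sqrt(522)) = 22, since 22^2 = 484 <= 522 < 529 = 23^2.
Iterate m_{i+1} = d_i*a_i - m_i, d_{i+1} = (522 - m_{i+1}^2)/d_i, a_{i+1} = floor((a_0 + m_{i+1})/d_{i+1}):
  m_1 = 1*22 - 0 = 22, d_1 = (522 - 22^2)/1 = 38/1 = 38, a_1 = floor((22 + 22)/38) = 1.
  m_2 = 38*1 - 22 = 16, d_2 = (522 - 16^2)/38 = 266/38 = 7, a_2 = floor((22 + 16)/7) = 5.
  m_3 = 7*5 - 16 = 19, d_3 = (522 - 19^2)/7 = 161/7 = 23, a_3 = floor((22 + 19)/23) = 1.
  m_4 = 23*1 - 19 = 4, d_4 = (522 - 4^2)/23 = 506/23 = 22, a_4 = floor((22 + 4)/22) = 1.
  m_5 = 22*1 - 4 = 18, d_5 = (522 - 18^2)/22 = 198/22 = 9, a_5 = floor((22 + 18)/9) = 4.
  m_6 = 9*4 - 18 = 18, d_6 = (522 - 18^2)/9 = 198/9 = 22, a_6 = floor((22 + 18)/22) = 1.
  m_7 = 22*1 - 18 = 4, d_7 = (522 - 4^2)/22 = 506/22 = 23, a_7 = floor((22 + 4)/23) = 1.
  m_8 = 23*1 - 4 = 19, d_8 = (522 - 19^2)/23 = 161/23 = 7, a_8 = floor((22 + 19)/7) = 5.
  m_9 = 7*5 - 19 = 16, d_9 = (522 - 16^2)/7 = 266/7 = 38, a_9 = floor((22 + 16)/38) = 1.
  m_10 = 38*1 - 16 = 22, d_10 = (522 - 22^2)/38 = 38/38 = 1, a_10 = floor((22 + 22)/1) = 44.
  m_11 = 1*44 - 22 = 22, d_11 = (522 - 22^2)/1 = 38/1 = 38: (m_11, d_11) = (m_1, d_1) = (22, 38), so from here the quotients repeat a_1, ..., a_10; the period length is 10.
Hence the expansion of sqrt(522) is a_0 = 22 followed by the repeating block 1, 5, 1, 1, 4, 1, 1, 5, 1, 44 (period 10).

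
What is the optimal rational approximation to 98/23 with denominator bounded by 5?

17/4

Expand x = 98/23 as a continued fraction with the Euclidean algorithm:
  98 = 4*23 + 6, so a_0 = 4.
  23 = 3*6 + 5, so a_1 = 3.
  6 = 1*5 + 1, so a_2 = 1.
  5 = 5*1 + 0, so a_3 = 5.
so x = [4; 3, 1, 5].
Convergents (p_i = a_i*p_{i-1} + p_{i-2}, q_i = a_i*q_{i-1} + q_{i-2} with p_{-2}=0, p_{-1}=1, q_{-2}=1, q_{-1}=0), until the denominator exceeds 5:
  i=0: a_0=4, p_0 = 4*1 + 0 = 4, q_0 = 4*0 + 1 = 1.
  i=1: a_1=3, p_1 = 3*4 + 1 = 13, q_1 = 3*1 + 0 = 3.
  i=2: a_2=1, p_2 = 1*13 + 4 = 17, q_2 = 1*3 + 1 = 4.
  i=3: a_3=5, p_3 = 5*17 + 13 = 98, q_3 = 5*4 + 3 = 23.
q_3 = 23 > 5, so the last convergent with denominator <= 5 is p_2/q_2 = 17/4.
The closest fraction with denominator <= 5 is either p_2/q_2 or the intermediate fraction (k*p_2 + p_1)/(k*q_2 + q_1) with the largest k >= 1 whose denominator stays <= 5; these approach x as k grows, and every other convergent or intermediate fraction in range is farther away.
Largest k: floor((5 - q_1)/q_2) = floor((5 - 3)/4) = 0.
Since k = 0, no intermediate fraction beyond p_2/q_2 has denominator <= 5, so the convergent 17/4 is the closest (its error is |98*4 - 17*23|/(23*4) = 1/92).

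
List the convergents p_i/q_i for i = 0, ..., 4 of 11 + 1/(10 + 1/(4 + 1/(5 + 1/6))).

Using the convergent recurrence p_i = a_i*p_{i-1} + p_{i-2}, q_i = a_i*q_{i-1} + q_{i-2} with p_{-2}=0, p_{-1}=1, q_{-2}=1, q_{-1}=0:
  i=0: a_0=11, p_0 = 11*1 + 0 = 11, q_0 = 11*0 + 1 = 1.
  i=1: a_1=10, p_1 = 10*11 + 1 = 111, q_1 = 10*1 + 0 = 10.
  i=2: a_2=4, p_2 = 4*111 + 11 = 455, q_2 = 4*10 + 1 = 41.
  i=3: a_3=5, p_3 = 5*455 + 111 = 2386, q_3 = 5*41 + 10 = 215.
  i=4: a_4=6, p_4 = 6*2386 + 455 = 14771, q_4 = 6*215 + 41 = 1331.

11/1, 111/10, 455/41, 2386/215, 14771/1331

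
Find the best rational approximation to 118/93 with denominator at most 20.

Expand x = 118/93 as a continued fraction with the Euclidean algorithm:
  118 = 1*93 + 25, so a_0 = 1.
  93 = 3*25 + 18, so a_1 = 3.
  25 = 1*18 + 7, so a_2 = 1.
  18 = 2*7 + 4, so a_3 = 2.
  7 = 1*4 + 3, so a_4 = 1.
  4 = 1*3 + 1, so a_5 = 1.
  3 = 3*1 + 0, so a_6 = 3.
so x = [1; 3, 1, 2, 1, 1, 3].
Convergents (p_i = a_i*p_{i-1} + p_{i-2}, q_i = a_i*q_{i-1} + q_{i-2} with p_{-2}=0, p_{-1}=1, q_{-2}=1, q_{-1}=0), until the denominator exceeds 20:
  i=0: a_0=1, p_0 = 1*1 + 0 = 1, q_0 = 1*0 + 1 = 1.
  i=1: a_1=3, p_1 = 3*1 + 1 = 4, q_1 = 3*1 + 0 = 3.
  i=2: a_2=1, p_2 = 1*4 + 1 = 5, q_2 = 1*3 + 1 = 4.
  i=3: a_3=2, p_3 = 2*5 + 4 = 14, q_3 = 2*4 + 3 = 11.
  i=4: a_4=1, p_4 = 1*14 + 5 = 19, q_4 = 1*11 + 4 = 15.
  i=5: a_5=1, p_5 = 1*19 + 14 = 33, q_5 = 1*15 + 11 = 26.
q_5 = 26 > 20, so the last convergent with denominator <= 20 is p_4/q_4 = 19/15.
The closest fraction with denominator <= 20 is either p_4/q_4 or the intermediate fraction (k*p_4 + p_3)/(k*q_4 + q_3) with the largest k >= 1 whose denominator stays <= 20; these approach x as k grows, and every other convergent or intermediate fraction in range is farther away.
Largest k: floor((20 - q_3)/q_4) = floor((20 - 11)/15) = 0.
Since k = 0, no intermediate fraction beyond p_4/q_4 has denominator <= 20, so the convergent 19/15 is the closest (its error is |118*15 - 19*93|/(93*15) = 3/1395).

19/15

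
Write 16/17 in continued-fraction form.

[0; 1, 16]

Run the Euclidean algorithm on 16 and 17; the successive quotients are the partial quotients a_0, a_1, ... (each step inverts the fractional part left over by the previous one):
  16 = 0*17 + 16, so a_0 = 0.
  17 = 1*16 + 1, so a_1 = 1.
  16 = 16*1 + 0, so a_2 = 16.
The remainder reaches 0 after 3 divisions, so the expansion has 3 partial quotients, read off in order.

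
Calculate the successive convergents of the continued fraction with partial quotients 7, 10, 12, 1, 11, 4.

7/1, 71/10, 859/121, 930/131, 11089/1562, 45286/6379

Using the convergent recurrence p_i = a_i*p_{i-1} + p_{i-2}, q_i = a_i*q_{i-1} + q_{i-2} with p_{-2}=0, p_{-1}=1, q_{-2}=1, q_{-1}=0:
  i=0: a_0=7, p_0 = 7*1 + 0 = 7, q_0 = 7*0 + 1 = 1.
  i=1: a_1=10, p_1 = 10*7 + 1 = 71, q_1 = 10*1 + 0 = 10.
  i=2: a_2=12, p_2 = 12*71 + 7 = 859, q_2 = 12*10 + 1 = 121.
  i=3: a_3=1, p_3 = 1*859 + 71 = 930, q_3 = 1*121 + 10 = 131.
  i=4: a_4=11, p_4 = 11*930 + 859 = 11089, q_4 = 11*131 + 121 = 1562.
  i=5: a_5=4, p_5 = 4*11089 + 930 = 45286, q_5 = 4*1562 + 131 = 6379.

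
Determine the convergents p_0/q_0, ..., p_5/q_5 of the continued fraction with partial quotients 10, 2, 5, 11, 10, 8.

10/1, 21/2, 115/11, 1286/123, 12975/1241, 105086/10051

Using the convergent recurrence p_i = a_i*p_{i-1} + p_{i-2}, q_i = a_i*q_{i-1} + q_{i-2} with p_{-2}=0, p_{-1}=1, q_{-2}=1, q_{-1}=0:
  i=0: a_0=10, p_0 = 10*1 + 0 = 10, q_0 = 10*0 + 1 = 1.
  i=1: a_1=2, p_1 = 2*10 + 1 = 21, q_1 = 2*1 + 0 = 2.
  i=2: a_2=5, p_2 = 5*21 + 10 = 115, q_2 = 5*2 + 1 = 11.
  i=3: a_3=11, p_3 = 11*115 + 21 = 1286, q_3 = 11*11 + 2 = 123.
  i=4: a_4=10, p_4 = 10*1286 + 115 = 12975, q_4 = 10*123 + 11 = 1241.
  i=5: a_5=8, p_5 = 8*12975 + 1286 = 105086, q_5 = 8*1241 + 123 = 10051.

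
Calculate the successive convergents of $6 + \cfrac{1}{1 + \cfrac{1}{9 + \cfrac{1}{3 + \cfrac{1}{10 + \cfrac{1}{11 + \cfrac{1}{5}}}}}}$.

6/1, 7/1, 69/10, 214/31, 2209/320, 24513/3551, 124774/18075

Using the convergent recurrence p_i = a_i*p_{i-1} + p_{i-2}, q_i = a_i*q_{i-1} + q_{i-2} with p_{-2}=0, p_{-1}=1, q_{-2}=1, q_{-1}=0:
  i=0: a_0=6, p_0 = 6*1 + 0 = 6, q_0 = 6*0 + 1 = 1.
  i=1: a_1=1, p_1 = 1*6 + 1 = 7, q_1 = 1*1 + 0 = 1.
  i=2: a_2=9, p_2 = 9*7 + 6 = 69, q_2 = 9*1 + 1 = 10.
  i=3: a_3=3, p_3 = 3*69 + 7 = 214, q_3 = 3*10 + 1 = 31.
  i=4: a_4=10, p_4 = 10*214 + 69 = 2209, q_4 = 10*31 + 10 = 320.
  i=5: a_5=11, p_5 = 11*2209 + 214 = 24513, q_5 = 11*320 + 31 = 3551.
  i=6: a_6=5, p_6 = 5*24513 + 2209 = 124774, q_6 = 5*3551 + 320 = 18075.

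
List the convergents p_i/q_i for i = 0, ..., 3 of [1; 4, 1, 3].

1/1, 5/4, 6/5, 23/19

Using the convergent recurrence p_i = a_i*p_{i-1} + p_{i-2}, q_i = a_i*q_{i-1} + q_{i-2} with p_{-2}=0, p_{-1}=1, q_{-2}=1, q_{-1}=0:
  i=0: a_0=1, p_0 = 1*1 + 0 = 1, q_0 = 1*0 + 1 = 1.
  i=1: a_1=4, p_1 = 4*1 + 1 = 5, q_1 = 4*1 + 0 = 4.
  i=2: a_2=1, p_2 = 1*5 + 1 = 6, q_2 = 1*4 + 1 = 5.
  i=3: a_3=3, p_3 = 3*6 + 5 = 23, q_3 = 3*5 + 4 = 19.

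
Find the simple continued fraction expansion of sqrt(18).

[4; (4, 8)]

Write x_i = (sqrt(18) + m_i)/d_i with (m_0, d_0) = (0, 1). a_0 = floor(sqrt(18)) = 4, since 4^2 = 16 <= 18 < 25 = 5^2.
Iterate m_{i+1} = d_i*a_i - m_i, d_{i+1} = (18 - m_{i+1}^2)/d_i, a_{i+1} = floor((a_0 + m_{i+1})/d_{i+1}):
  m_1 = 1*4 - 0 = 4, d_1 = (18 - 4^2)/1 = 2/1 = 2, a_1 = floor((4 + 4)/2) = 4.
  m_2 = 2*4 - 4 = 4, d_2 = (18 - 4^2)/2 = 2/2 = 1, a_2 = floor((4 + 4)/1) = 8.
  m_3 = 1*8 - 4 = 4, d_3 = (18 - 4^2)/1 = 2/1 = 2: (m_3, d_3) = (m_1, d_1) = (4, 2), so from here the quotients repeat a_1, a_2; the period length is 2.
Hence the expansion of sqrt(18) is a_0 = 4 followed by the repeating block 4, 8 (period 2).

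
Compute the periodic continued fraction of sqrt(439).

Write x_i = (sqrt(439) + m_i)/d_i with (m_0, d_0) = (0, 1). a_0 = floor(sqrt(439)) = 20, since 20^2 = 400 <= 439 < 441 = 21^2.
Iterate m_{i+1} = d_i*a_i - m_i, d_{i+1} = (439 - m_{i+1}^2)/d_i, a_{i+1} = floor((a_0 + m_{i+1})/d_{i+1}):
  m_1 = 1*20 - 0 = 20, d_1 = (439 - 20^2)/1 = 39/1 = 39, a_1 = floor((20 + 20)/39) = 1.
  m_2 = 39*1 - 20 = 19, d_2 = (439 - 19^2)/39 = 78/39 = 2, a_2 = floor((20 + 19)/2) = 19.
  m_3 = 2*19 - 19 = 19, d_3 = (439 - 19^2)/2 = 78/2 = 39, a_3 = floor((20 + 19)/39) = 1.
  m_4 = 39*1 - 19 = 20, d_4 = (439 - 20^2)/39 = 39/39 = 1, a_4 = floor((20 + 20)/1) = 40.
  m_5 = 1*40 - 20 = 20, d_5 = (439 - 20^2)/1 = 39/1 = 39: (m_5, d_5) = (m_1, d_1) = (20, 39), so from here the quotients repeat a_1, ..., a_4; the period length is 4.
Hence the expansion of sqrt(439) is a_0 = 20 followed by the repeating block 1, 19, 1, 40 (period 4).

[20; (1, 19, 1, 40)]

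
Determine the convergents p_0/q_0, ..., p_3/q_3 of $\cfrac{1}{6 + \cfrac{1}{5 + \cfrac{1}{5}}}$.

Using the convergent recurrence p_i = a_i*p_{i-1} + p_{i-2}, q_i = a_i*q_{i-1} + q_{i-2} with p_{-2}=0, p_{-1}=1, q_{-2}=1, q_{-1}=0:
  i=0: a_0=0, p_0 = 0*1 + 0 = 0, q_0 = 0*0 + 1 = 1.
  i=1: a_1=6, p_1 = 6*0 + 1 = 1, q_1 = 6*1 + 0 = 6.
  i=2: a_2=5, p_2 = 5*1 + 0 = 5, q_2 = 5*6 + 1 = 31.
  i=3: a_3=5, p_3 = 5*5 + 1 = 26, q_3 = 5*31 + 6 = 161.

0/1, 1/6, 5/31, 26/161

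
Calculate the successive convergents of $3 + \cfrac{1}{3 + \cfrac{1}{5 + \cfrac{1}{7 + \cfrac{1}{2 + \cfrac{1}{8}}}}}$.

Using the convergent recurrence p_i = a_i*p_{i-1} + p_{i-2}, q_i = a_i*q_{i-1} + q_{i-2} with p_{-2}=0, p_{-1}=1, q_{-2}=1, q_{-1}=0:
  i=0: a_0=3, p_0 = 3*1 + 0 = 3, q_0 = 3*0 + 1 = 1.
  i=1: a_1=3, p_1 = 3*3 + 1 = 10, q_1 = 3*1 + 0 = 3.
  i=2: a_2=5, p_2 = 5*10 + 3 = 53, q_2 = 5*3 + 1 = 16.
  i=3: a_3=7, p_3 = 7*53 + 10 = 381, q_3 = 7*16 + 3 = 115.
  i=4: a_4=2, p_4 = 2*381 + 53 = 815, q_4 = 2*115 + 16 = 246.
  i=5: a_5=8, p_5 = 8*815 + 381 = 6901, q_5 = 8*246 + 115 = 2083.

3/1, 10/3, 53/16, 381/115, 815/246, 6901/2083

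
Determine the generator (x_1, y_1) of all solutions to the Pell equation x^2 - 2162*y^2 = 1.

First expand sqrt(2162) as a continued fraction. With x_i = (sqrt(2162) + m_i)/d_i and (m_0, d_0) = (0, 1): a_0 = floor(sqrt(2162)) = 46, since 46^2 = 2116 <= 2162 < 2209 = 47^2.
Iterate m_{i+1} = d_i*a_i - m_i, d_{i+1} = (2162 - m_{i+1}^2)/d_i, a_{i+1} = floor((a_0 + m_{i+1})/d_{i+1}):
  m_1 = 1*46 - 0 = 46, d_1 = (2162 - 46^2)/1 = 46/1 = 46, a_1 = floor((46 + 46)/46) = 2.
  m_2 = 46*2 - 46 = 46, d_2 = (2162 - 46^2)/46 = 46/46 = 1, a_2 = floor((46 + 46)/1) = 92.
  m_3 = 1*92 - 46 = 46, d_3 = (2162 - 46^2)/1 = 46/1 = 46: (m_3, d_3) = (m_1, d_1) = (46, 46), so from here the quotients repeat a_1, a_2; the period length is 2.
So sqrt(2162) = [46; (2, 92)] with period length k = 2.
k is even, so the fundamental solution of x^2 - 2162y^2 = 1 is (p_{k-1}, q_{k-1}) = (p_1, q_1); compute convergents through index 1.
Convergents (p_i = a_i*p_{i-1} + p_{i-2}, q_i = a_i*q_{i-1} + q_{i-2} with p_{-2}=0, p_{-1}=1, q_{-2}=1, q_{-1}=0):
  i=0: a_0=46, p_0 = 46*1 + 0 = 46, q_0 = 46*0 + 1 = 1.
  i=1: a_1=2, p_1 = 2*46 + 1 = 93, q_1 = 2*1 + 0 = 2.
Check: 93^2 - 2162*2^2 = 8649 - 8648 = 1, so (x, y) = (93, 2) solves the equation, and by the theorem it is the least positive solution.

(x, y) = (93, 2)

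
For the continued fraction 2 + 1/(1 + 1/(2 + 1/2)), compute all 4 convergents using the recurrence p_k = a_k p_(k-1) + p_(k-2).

Using the convergent recurrence p_i = a_i*p_{i-1} + p_{i-2}, q_i = a_i*q_{i-1} + q_{i-2} with p_{-2}=0, p_{-1}=1, q_{-2}=1, q_{-1}=0:
  i=0: a_0=2, p_0 = 2*1 + 0 = 2, q_0 = 2*0 + 1 = 1.
  i=1: a_1=1, p_1 = 1*2 + 1 = 3, q_1 = 1*1 + 0 = 1.
  i=2: a_2=2, p_2 = 2*3 + 2 = 8, q_2 = 2*1 + 1 = 3.
  i=3: a_3=2, p_3 = 2*8 + 3 = 19, q_3 = 2*3 + 1 = 7.

2/1, 3/1, 8/3, 19/7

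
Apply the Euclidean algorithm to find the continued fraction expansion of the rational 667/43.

Run the Euclidean algorithm on 667 and 43; the successive quotients are the partial quotients a_0, a_1, ... (each step inverts the fractional part left over by the previous one):
  667 = 15*43 + 22, so a_0 = 15.
  43 = 1*22 + 21, so a_1 = 1.
  22 = 1*21 + 1, so a_2 = 1.
  21 = 21*1 + 0, so a_3 = 21.
The remainder reaches 0 after 4 divisions, so the expansion has 4 partial quotients, read off in order.

[15; 1, 1, 21]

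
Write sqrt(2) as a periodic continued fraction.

Write x_i = (sqrt(2) + m_i)/d_i with (m_0, d_0) = (0, 1). a_0 = floor(sqrt(2)) = 1, since 1^2 = 1 <= 2 < 4 = 2^2.
Iterate m_{i+1} = d_i*a_i - m_i, d_{i+1} = (2 - m_{i+1}^2)/d_i, a_{i+1} = floor((a_0 + m_{i+1})/d_{i+1}):
  m_1 = 1*1 - 0 = 1, d_1 = (2 - 1^2)/1 = 1/1 = 1, a_1 = floor((1 + 1)/1) = 2.
  m_2 = 1*2 - 1 = 1, d_2 = (2 - 1^2)/1 = 1/1 = 1: (m_2, d_2) = (m_1, d_1) = (1, 1), so from here the quotient a_1 repeats; the period length is 1.
Hence the expansion of sqrt(2) is a_0 = 1 followed by the repeating block 2 (period 1).

[1; (2)]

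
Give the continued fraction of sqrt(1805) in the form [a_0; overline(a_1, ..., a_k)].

Write x_i = (sqrt(1805) + m_i)/d_i with (m_0, d_0) = (0, 1). a_0 = floor(sqrt(1805)) = 42, since 42^2 = 1764 <= 1805 < 1849 = 43^2.
Iterate m_{i+1} = d_i*a_i - m_i, d_{i+1} = (1805 - m_{i+1}^2)/d_i, a_{i+1} = floor((a_0 + m_{i+1})/d_{i+1}):
  m_1 = 1*42 - 0 = 42, d_1 = (1805 - 42^2)/1 = 41/1 = 41, a_1 = floor((42 + 42)/41) = 2.
  m_2 = 41*2 - 42 = 40, d_2 = (1805 - 40^2)/41 = 205/41 = 5, a_2 = floor((42 + 40)/5) = 16.
  m_3 = 5*16 - 40 = 40, d_3 = (1805 - 40^2)/5 = 205/5 = 41, a_3 = floor((42 + 40)/41) = 2.
  m_4 = 41*2 - 40 = 42, d_4 = (1805 - 42^2)/41 = 41/41 = 1, a_4 = floor((42 + 42)/1) = 84.
  m_5 = 1*84 - 42 = 42, d_5 = (1805 - 42^2)/1 = 41/1 = 41: (m_5, d_5) = (m_1, d_1) = (42, 41), so from here the quotients repeat a_1, ..., a_4; the period length is 4.
Hence the expansion of sqrt(1805) is a_0 = 42 followed by the repeating block 2, 16, 2, 84 (period 4).

[42; overline(2, 16, 2, 84)]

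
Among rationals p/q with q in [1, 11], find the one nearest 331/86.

Expand x = 331/86 as a continued fraction with the Euclidean algorithm:
  331 = 3*86 + 73, so a_0 = 3.
  86 = 1*73 + 13, so a_1 = 1.
  73 = 5*13 + 8, so a_2 = 5.
  13 = 1*8 + 5, so a_3 = 1.
  8 = 1*5 + 3, so a_4 = 1.
  5 = 1*3 + 2, so a_5 = 1.
  3 = 1*2 + 1, so a_6 = 1.
  2 = 2*1 + 0, so a_7 = 2.
so x = [3; 1, 5, 1, 1, 1, 1, 2].
Convergents (p_i = a_i*p_{i-1} + p_{i-2}, q_i = a_i*q_{i-1} + q_{i-2} with p_{-2}=0, p_{-1}=1, q_{-2}=1, q_{-1}=0), until the denominator exceeds 11:
  i=0: a_0=3, p_0 = 3*1 + 0 = 3, q_0 = 3*0 + 1 = 1.
  i=1: a_1=1, p_1 = 1*3 + 1 = 4, q_1 = 1*1 + 0 = 1.
  i=2: a_2=5, p_2 = 5*4 + 3 = 23, q_2 = 5*1 + 1 = 6.
  i=3: a_3=1, p_3 = 1*23 + 4 = 27, q_3 = 1*6 + 1 = 7.
  i=4: a_4=1, p_4 = 1*27 + 23 = 50, q_4 = 1*7 + 6 = 13.
q_4 = 13 > 11, so the last convergent with denominator <= 11 is p_3/q_3 = 27/7.
The closest fraction with denominator <= 11 is either p_3/q_3 or the intermediate fraction (k*p_3 + p_2)/(k*q_3 + q_2) with the largest k >= 1 whose denominator stays <= 11; these approach x as k grows, and every other convergent or intermediate fraction in range is farther away.
Largest k: floor((11 - q_2)/q_3) = floor((11 - 6)/7) = 0.
Since k = 0, no intermediate fraction beyond p_3/q_3 has denominator <= 11, so the convergent 27/7 is the closest (its error is |331*7 - 27*86|/(86*7) = 5/602).

27/7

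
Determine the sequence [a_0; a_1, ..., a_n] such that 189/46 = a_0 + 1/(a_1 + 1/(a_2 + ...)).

[4; 9, 5]

Run the Euclidean algorithm on 189 and 46; the successive quotients are the partial quotients a_0, a_1, ... (each step inverts the fractional part left over by the previous one):
  189 = 4*46 + 5, so a_0 = 4.
  46 = 9*5 + 1, so a_1 = 9.
  5 = 5*1 + 0, so a_2 = 5.
The remainder reaches 0 after 3 divisions, so the expansion has 3 partial quotients, read off in order.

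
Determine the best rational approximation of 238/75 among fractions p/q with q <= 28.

73/23

Expand x = 238/75 as a continued fraction with the Euclidean algorithm:
  238 = 3*75 + 13, so a_0 = 3.
  75 = 5*13 + 10, so a_1 = 5.
  13 = 1*10 + 3, so a_2 = 1.
  10 = 3*3 + 1, so a_3 = 3.
  3 = 3*1 + 0, so a_4 = 3.
so x = [3; 5, 1, 3, 3].
Convergents (p_i = a_i*p_{i-1} + p_{i-2}, q_i = a_i*q_{i-1} + q_{i-2} with p_{-2}=0, p_{-1}=1, q_{-2}=1, q_{-1}=0), until the denominator exceeds 28:
  i=0: a_0=3, p_0 = 3*1 + 0 = 3, q_0 = 3*0 + 1 = 1.
  i=1: a_1=5, p_1 = 5*3 + 1 = 16, q_1 = 5*1 + 0 = 5.
  i=2: a_2=1, p_2 = 1*16 + 3 = 19, q_2 = 1*5 + 1 = 6.
  i=3: a_3=3, p_3 = 3*19 + 16 = 73, q_3 = 3*6 + 5 = 23.
  i=4: a_4=3, p_4 = 3*73 + 19 = 238, q_4 = 3*23 + 6 = 75.
q_4 = 75 > 28, so the last convergent with denominator <= 28 is p_3/q_3 = 73/23.
The closest fraction with denominator <= 28 is either p_3/q_3 or the intermediate fraction (k*p_3 + p_2)/(k*q_3 + q_2) with the largest k >= 1 whose denominator stays <= 28; these approach x as k grows, and every other convergent or intermediate fraction in range is farther away.
Largest k: floor((28 - q_2)/q_3) = floor((28 - 6)/23) = 0.
Since k = 0, no intermediate fraction beyond p_3/q_3 has denominator <= 28, so the convergent 73/23 is the closest (its error is |238*23 - 73*75|/(75*23) = 1/1725).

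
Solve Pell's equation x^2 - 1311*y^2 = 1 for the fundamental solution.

First expand sqrt(1311) as a continued fraction. With x_i = (sqrt(1311) + m_i)/d_i and (m_0, d_0) = (0, 1): a_0 = floor(sqrt(1311)) = 36, since 36^2 = 1296 <= 1311 < 1369 = 37^2.
Iterate m_{i+1} = d_i*a_i - m_i, d_{i+1} = (1311 - m_{i+1}^2)/d_i, a_{i+1} = floor((a_0 + m_{i+1})/d_{i+1}):
  m_1 = 1*36 - 0 = 36, d_1 = (1311 - 36^2)/1 = 15/1 = 15, a_1 = floor((36 + 36)/15) = 4.
  m_2 = 15*4 - 36 = 24, d_2 = (1311 - 24^2)/15 = 735/15 = 49, a_2 = floor((36 + 24)/49) = 1.
  m_3 = 49*1 - 24 = 25, d_3 = (1311 - 25^2)/49 = 686/49 = 14, a_3 = floor((36 + 25)/14) = 4.
  m_4 = 14*4 - 25 = 31, d_4 = (1311 - 31^2)/14 = 350/14 = 25, a_4 = floor((36 + 31)/25) = 2.
  m_5 = 25*2 - 31 = 19, d_5 = (1311 - 19^2)/25 = 950/25 = 38, a_5 = floor((36 + 19)/38) = 1.
  m_6 = 38*1 - 19 = 19, d_6 = (1311 - 19^2)/38 = 950/38 = 25, a_6 = floor((36 + 19)/25) = 2.
  m_7 = 25*2 - 19 = 31, d_7 = (1311 - 31^2)/25 = 350/25 = 14, a_7 = floor((36 + 31)/14) = 4.
  m_8 = 14*4 - 31 = 25, d_8 = (1311 - 25^2)/14 = 686/14 = 49, a_8 = floor((36 + 25)/49) = 1.
  m_9 = 49*1 - 25 = 24, d_9 = (1311 - 24^2)/49 = 735/49 = 15, a_9 = floor((36 + 24)/15) = 4.
  m_10 = 15*4 - 24 = 36, d_10 = (1311 - 36^2)/15 = 15/15 = 1, a_10 = floor((36 + 36)/1) = 72.
  m_11 = 1*72 - 36 = 36, d_11 = (1311 - 36^2)/1 = 15/1 = 15: (m_11, d_11) = (m_1, d_1) = (36, 15), so from here the quotients repeat a_1, ..., a_10; the period length is 10.
So sqrt(1311) = [36; (4, 1, 4, 2, 1, 2, 4, 1, 4, 72)] with period length k = 10.
k is even, so the fundamental solution of x^2 - 1311y^2 = 1 is (p_{k-1}, q_{k-1}) = (p_9, q_9); compute convergents through index 9.
Convergents (p_i = a_i*p_{i-1} + p_{i-2}, q_i = a_i*q_{i-1} + q_{i-2} with p_{-2}=0, p_{-1}=1, q_{-2}=1, q_{-1}=0):
  i=0: a_0=36, p_0 = 36*1 + 0 = 36, q_0 = 36*0 + 1 = 1.
  i=1: a_1=4, p_1 = 4*36 + 1 = 145, q_1 = 4*1 + 0 = 4.
  i=2: a_2=1, p_2 = 1*145 + 36 = 181, q_2 = 1*4 + 1 = 5.
  i=3: a_3=4, p_3 = 4*181 + 145 = 869, q_3 = 4*5 + 4 = 24.
  i=4: a_4=2, p_4 = 2*869 + 181 = 1919, q_4 = 2*24 + 5 = 53.
  i=5: a_5=1, p_5 = 1*1919 + 869 = 2788, q_5 = 1*53 + 24 = 77.
  i=6: a_6=2, p_6 = 2*2788 + 1919 = 7495, q_6 = 2*77 + 53 = 207.
  i=7: a_7=4, p_7 = 4*7495 + 2788 = 32768, q_7 = 4*207 + 77 = 905.
  i=8: a_8=1, p_8 = 1*32768 + 7495 = 40263, q_8 = 1*905 + 207 = 1112.
  i=9: a_9=4, p_9 = 4*40263 + 32768 = 193820, q_9 = 4*1112 + 905 = 5353.
Check: 193820^2 - 1311*5353^2 = 37566192400 - 37566192399 = 1, so (x, y) = (193820, 5353) solves the equation, and by the theorem it is the least positive solution.

(x, y) = (193820, 5353)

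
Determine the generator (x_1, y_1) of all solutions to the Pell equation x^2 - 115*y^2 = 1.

(x, y) = (1126, 105)

First expand sqrt(115) as a continued fraction. With x_i = (sqrt(115) + m_i)/d_i and (m_0, d_0) = (0, 1): a_0 = floor(sqrt(115)) = 10, since 10^2 = 100 <= 115 < 121 = 11^2.
Iterate m_{i+1} = d_i*a_i - m_i, d_{i+1} = (115 - m_{i+1}^2)/d_i, a_{i+1} = floor((a_0 + m_{i+1})/d_{i+1}):
  m_1 = 1*10 - 0 = 10, d_1 = (115 - 10^2)/1 = 15/1 = 15, a_1 = floor((10 + 10)/15) = 1.
  m_2 = 15*1 - 10 = 5, d_2 = (115 - 5^2)/15 = 90/15 = 6, a_2 = floor((10 + 5)/6) = 2.
  m_3 = 6*2 - 5 = 7, d_3 = (115 - 7^2)/6 = 66/6 = 11, a_3 = floor((10 + 7)/11) = 1.
  m_4 = 11*1 - 7 = 4, d_4 = (115 - 4^2)/11 = 99/11 = 9, a_4 = floor((10 + 4)/9) = 1.
  m_5 = 9*1 - 4 = 5, d_5 = (115 - 5^2)/9 = 90/9 = 10, a_5 = floor((10 + 5)/10) = 1.
  m_6 = 10*1 - 5 = 5, d_6 = (115 - 5^2)/10 = 90/10 = 9, a_6 = floor((10 + 5)/9) = 1.
  m_7 = 9*1 - 5 = 4, d_7 = (115 - 4^2)/9 = 99/9 = 11, a_7 = floor((10 + 4)/11) = 1.
  m_8 = 11*1 - 4 = 7, d_8 = (115 - 7^2)/11 = 66/11 = 6, a_8 = floor((10 + 7)/6) = 2.
  m_9 = 6*2 - 7 = 5, d_9 = (115 - 5^2)/6 = 90/6 = 15, a_9 = floor((10 + 5)/15) = 1.
  m_10 = 15*1 - 5 = 10, d_10 = (115 - 10^2)/15 = 15/15 = 1, a_10 = floor((10 + 10)/1) = 20.
  m_11 = 1*20 - 10 = 10, d_11 = (115 - 10^2)/1 = 15/1 = 15: (m_11, d_11) = (m_1, d_1) = (10, 15), so from here the quotients repeat a_1, ..., a_10; the period length is 10.
So sqrt(115) = [10; (1, 2, 1, 1, 1, 1, 1, 2, 1, 20)] with period length k = 10.
k is even, so the fundamental solution of x^2 - 115y^2 = 1 is (p_{k-1}, q_{k-1}) = (p_9, q_9); compute convergents through index 9.
Convergents (p_i = a_i*p_{i-1} + p_{i-2}, q_i = a_i*q_{i-1} + q_{i-2} with p_{-2}=0, p_{-1}=1, q_{-2}=1, q_{-1}=0):
  i=0: a_0=10, p_0 = 10*1 + 0 = 10, q_0 = 10*0 + 1 = 1.
  i=1: a_1=1, p_1 = 1*10 + 1 = 11, q_1 = 1*1 + 0 = 1.
  i=2: a_2=2, p_2 = 2*11 + 10 = 32, q_2 = 2*1 + 1 = 3.
  i=3: a_3=1, p_3 = 1*32 + 11 = 43, q_3 = 1*3 + 1 = 4.
  i=4: a_4=1, p_4 = 1*43 + 32 = 75, q_4 = 1*4 + 3 = 7.
  i=5: a_5=1, p_5 = 1*75 + 43 = 118, q_5 = 1*7 + 4 = 11.
  i=6: a_6=1, p_6 = 1*118 + 75 = 193, q_6 = 1*11 + 7 = 18.
  i=7: a_7=1, p_7 = 1*193 + 118 = 311, q_7 = 1*18 + 11 = 29.
  i=8: a_8=2, p_8 = 2*311 + 193 = 815, q_8 = 2*29 + 18 = 76.
  i=9: a_9=1, p_9 = 1*815 + 311 = 1126, q_9 = 1*76 + 29 = 105.
Check: 1126^2 - 115*105^2 = 1267876 - 1267875 = 1, so (x, y) = (1126, 105) solves the equation, and by the theorem it is the least positive solution.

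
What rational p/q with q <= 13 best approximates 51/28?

Expand x = 51/28 as a continued fraction with the Euclidean algorithm:
  51 = 1*28 + 23, so a_0 = 1.
  28 = 1*23 + 5, so a_1 = 1.
  23 = 4*5 + 3, so a_2 = 4.
  5 = 1*3 + 2, so a_3 = 1.
  3 = 1*2 + 1, so a_4 = 1.
  2 = 2*1 + 0, so a_5 = 2.
so x = [1; 1, 4, 1, 1, 2].
Convergents (p_i = a_i*p_{i-1} + p_{i-2}, q_i = a_i*q_{i-1} + q_{i-2} with p_{-2}=0, p_{-1}=1, q_{-2}=1, q_{-1}=0), until the denominator exceeds 13:
  i=0: a_0=1, p_0 = 1*1 + 0 = 1, q_0 = 1*0 + 1 = 1.
  i=1: a_1=1, p_1 = 1*1 + 1 = 2, q_1 = 1*1 + 0 = 1.
  i=2: a_2=4, p_2 = 4*2 + 1 = 9, q_2 = 4*1 + 1 = 5.
  i=3: a_3=1, p_3 = 1*9 + 2 = 11, q_3 = 1*5 + 1 = 6.
  i=4: a_4=1, p_4 = 1*11 + 9 = 20, q_4 = 1*6 + 5 = 11.
  i=5: a_5=2, p_5 = 2*20 + 11 = 51, q_5 = 2*11 + 6 = 28.
q_5 = 28 > 13, so the last convergent with denominator <= 13 is p_4/q_4 = 20/11.
The closest fraction with denominator <= 13 is either p_4/q_4 or the intermediate fraction (k*p_4 + p_3)/(k*q_4 + q_3) with the largest k >= 1 whose denominator stays <= 13; these approach x as k grows, and every other convergent or intermediate fraction in range is farther away.
Largest k: floor((13 - q_3)/q_4) = floor((13 - 6)/11) = 0.
Since k = 0, no intermediate fraction beyond p_4/q_4 has denominator <= 13, so the convergent 20/11 is the closest (its error is |51*11 - 20*28|/(28*11) = 1/308).

20/11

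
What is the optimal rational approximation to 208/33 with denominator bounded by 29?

145/23

Expand x = 208/33 as a continued fraction with the Euclidean algorithm:
  208 = 6*33 + 10, so a_0 = 6.
  33 = 3*10 + 3, so a_1 = 3.
  10 = 3*3 + 1, so a_2 = 3.
  3 = 3*1 + 0, so a_3 = 3.
so x = [6; 3, 3, 3].
Convergents (p_i = a_i*p_{i-1} + p_{i-2}, q_i = a_i*q_{i-1} + q_{i-2} with p_{-2}=0, p_{-1}=1, q_{-2}=1, q_{-1}=0), until the denominator exceeds 29:
  i=0: a_0=6, p_0 = 6*1 + 0 = 6, q_0 = 6*0 + 1 = 1.
  i=1: a_1=3, p_1 = 3*6 + 1 = 19, q_1 = 3*1 + 0 = 3.
  i=2: a_2=3, p_2 = 3*19 + 6 = 63, q_2 = 3*3 + 1 = 10.
  i=3: a_3=3, p_3 = 3*63 + 19 = 208, q_3 = 3*10 + 3 = 33.
q_3 = 33 > 29, so the last convergent with denominator <= 29 is p_2/q_2 = 63/10.
The closest fraction with denominator <= 29 is either p_2/q_2 or the intermediate fraction (k*p_2 + p_1)/(k*q_2 + q_1) with the largest k >= 1 whose denominator stays <= 29; these approach x as k grows, and every other convergent or intermediate fraction in range is farther away.
Largest k: floor((29 - q_1)/q_2) = floor((29 - 3)/10) = 2.
That gives (2*63 + 19)/(2*10 + 3) = 145/23.
Compare the errors: |x - 63/10| = |208*10 - 63*33|/(33*10) = 1/330, and |x - 145/23| = |208*23 - 145*33|/(33*23) = 1/759.
Cross-multiplying, 1*330 = 330 < 759 = 1*759, so 1/759 is smaller: the intermediate fraction 145/23 is closer to x than 63/10.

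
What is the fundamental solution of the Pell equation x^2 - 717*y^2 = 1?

(x, y) = (6998399, 261360)

First expand sqrt(717) as a continued fraction. With x_i = (sqrt(717) + m_i)/d_i and (m_0, d_0) = (0, 1): a_0 = floor(sqrt(717)) = 26, since 26^2 = 676 <= 717 < 729 = 27^2.
Iterate m_{i+1} = d_i*a_i - m_i, d_{i+1} = (717 - m_{i+1}^2)/d_i, a_{i+1} = floor((a_0 + m_{i+1})/d_{i+1}):
  m_1 = 1*26 - 0 = 26, d_1 = (717 - 26^2)/1 = 41/1 = 41, a_1 = floor((26 + 26)/41) = 1.
  m_2 = 41*1 - 26 = 15, d_2 = (717 - 15^2)/41 = 492/41 = 12, a_2 = floor((26 + 15)/12) = 3.
  m_3 = 12*3 - 15 = 21, d_3 = (717 - 21^2)/12 = 276/12 = 23, a_3 = floor((26 + 21)/23) = 2.
  m_4 = 23*2 - 21 = 25, d_4 = (717 - 25^2)/23 = 92/23 = 4, a_4 = floor((26 + 25)/4) = 12.
  m_5 = 4*12 - 25 = 23, d_5 = (717 - 23^2)/4 = 188/4 = 47, a_5 = floor((26 + 23)/47) = 1.
  m_6 = 47*1 - 23 = 24, d_6 = (717 - 24^2)/47 = 141/47 = 3, a_6 = floor((26 + 24)/3) = 16.
  m_7 = 3*16 - 24 = 24, d_7 = (717 - 24^2)/3 = 141/3 = 47, a_7 = floor((26 + 24)/47) = 1.
  m_8 = 47*1 - 24 = 23, d_8 = (717 - 23^2)/47 = 188/47 = 4, a_8 = floor((26 + 23)/4) = 12.
  m_9 = 4*12 - 23 = 25, d_9 = (717 - 25^2)/4 = 92/4 = 23, a_9 = floor((26 + 25)/23) = 2.
  m_10 = 23*2 - 25 = 21, d_10 = (717 - 21^2)/23 = 276/23 = 12, a_10 = floor((26 + 21)/12) = 3.
  m_11 = 12*3 - 21 = 15, d_11 = (717 - 15^2)/12 = 492/12 = 41, a_11 = floor((26 + 15)/41) = 1.
  m_12 = 41*1 - 15 = 26, d_12 = (717 - 26^2)/41 = 41/41 = 1, a_12 = floor((26 + 26)/1) = 52.
  m_13 = 1*52 - 26 = 26, d_13 = (717 - 26^2)/1 = 41/1 = 41: (m_13, d_13) = (m_1, d_1) = (26, 41), so from here the quotients repeat a_1, ..., a_12; the period length is 12.
So sqrt(717) = [26; (1, 3, 2, 12, 1, 16, 1, 12, 2, 3, 1, 52)] with period length k = 12.
k is even, so the fundamental solution of x^2 - 717y^2 = 1 is (p_{k-1}, q_{k-1}) = (p_11, q_11); compute convergents through index 11.
Convergents (p_i = a_i*p_{i-1} + p_{i-2}, q_i = a_i*q_{i-1} + q_{i-2} with p_{-2}=0, p_{-1}=1, q_{-2}=1, q_{-1}=0):
  i=0: a_0=26, p_0 = 26*1 + 0 = 26, q_0 = 26*0 + 1 = 1.
  i=1: a_1=1, p_1 = 1*26 + 1 = 27, q_1 = 1*1 + 0 = 1.
  i=2: a_2=3, p_2 = 3*27 + 26 = 107, q_2 = 3*1 + 1 = 4.
  i=3: a_3=2, p_3 = 2*107 + 27 = 241, q_3 = 2*4 + 1 = 9.
  i=4: a_4=12, p_4 = 12*241 + 107 = 2999, q_4 = 12*9 + 4 = 112.
  i=5: a_5=1, p_5 = 1*2999 + 241 = 3240, q_5 = 1*112 + 9 = 121.
  i=6: a_6=16, p_6 = 16*3240 + 2999 = 54839, q_6 = 16*121 + 112 = 2048.
  i=7: a_7=1, p_7 = 1*54839 + 3240 = 58079, q_7 = 1*2048 + 121 = 2169.
  i=8: a_8=12, p_8 = 12*58079 + 54839 = 751787, q_8 = 12*2169 + 2048 = 28076.
  i=9: a_9=2, p_9 = 2*751787 + 58079 = 1561653, q_9 = 2*28076 + 2169 = 58321.
  i=10: a_10=3, p_10 = 3*1561653 + 751787 = 5436746, q_10 = 3*58321 + 28076 = 203039.
  i=11: a_11=1, p_11 = 1*5436746 + 1561653 = 6998399, q_11 = 1*203039 + 58321 = 261360.
Check: 6998399^2 - 717*261360^2 = 48977588563201 - 48977588563200 = 1, so (x, y) = (6998399, 261360) solves the equation, and by the theorem it is the least positive solution.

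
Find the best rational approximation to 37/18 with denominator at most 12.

Expand x = 37/18 as a continued fraction with the Euclidean algorithm:
  37 = 2*18 + 1, so a_0 = 2.
  18 = 18*1 + 0, so a_1 = 18.
so x = [2; 18].
Convergents (p_i = a_i*p_{i-1} + p_{i-2}, q_i = a_i*q_{i-1} + q_{i-2} with p_{-2}=0, p_{-1}=1, q_{-2}=1, q_{-1}=0), until the denominator exceeds 12:
  i=0: a_0=2, p_0 = 2*1 + 0 = 2, q_0 = 2*0 + 1 = 1.
  i=1: a_1=18, p_1 = 18*2 + 1 = 37, q_1 = 18*1 + 0 = 18.
q_1 = 18 > 12, so the last convergent with denominator <= 12 is p_0/q_0 = 2/1.
The closest fraction with denominator <= 12 is either p_0/q_0 or the intermediate fraction (k*p_0 + p_{-1})/(k*q_0 + q_{-1}) with the largest k >= 1 whose denominator stays <= 12; these approach x as k grows, and every other convergent or intermediate fraction in range is farther away.
Largest k: floor((12 - q_{-1})/q_0) = floor((12 - 0)/1) = 12 (using the seeds p_{-1} = 1, q_{-1} = 0).
That gives (12*2 + 1)/(12*1 + 0) = 25/12.
Compare the errors: |x - 2/1| = |37*1 - 2*18|/(18*1) = 1/18, and |x - 25/12| = |37*12 - 25*18|/(18*12) = 6/216.
Cross-multiplying, 6*18 = 108 < 216 = 1*216, so 6/216 is smaller: the intermediate fraction 25/12 is closer to x than 2/1.

25/12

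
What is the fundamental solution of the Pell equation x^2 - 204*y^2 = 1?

First expand sqrt(204) as a continued fraction. With x_i = (sqrt(204) + m_i)/d_i and (m_0, d_0) = (0, 1): a_0 = floor(sqrt(204)) = 14, since 14^2 = 196 <= 204 < 225 = 15^2.
Iterate m_{i+1} = d_i*a_i - m_i, d_{i+1} = (204 - m_{i+1}^2)/d_i, a_{i+1} = floor((a_0 + m_{i+1})/d_{i+1}):
  m_1 = 1*14 - 0 = 14, d_1 = (204 - 14^2)/1 = 8/1 = 8, a_1 = floor((14 + 14)/8) = 3.
  m_2 = 8*3 - 14 = 10, d_2 = (204 - 10^2)/8 = 104/8 = 13, a_2 = floor((14 + 10)/13) = 1.
  m_3 = 13*1 - 10 = 3, d_3 = (204 - 3^2)/13 = 195/13 = 15, a_3 = floor((14 + 3)/15) = 1.
  m_4 = 15*1 - 3 = 12, d_4 = (204 - 12^2)/15 = 60/15 = 4, a_4 = floor((14 + 12)/4) = 6.
  m_5 = 4*6 - 12 = 12, d_5 = (204 - 12^2)/4 = 60/4 = 15, a_5 = floor((14 + 12)/15) = 1.
  m_6 = 15*1 - 12 = 3, d_6 = (204 - 3^2)/15 = 195/15 = 13, a_6 = floor((14 + 3)/13) = 1.
  m_7 = 13*1 - 3 = 10, d_7 = (204 - 10^2)/13 = 104/13 = 8, a_7 = floor((14 + 10)/8) = 3.
  m_8 = 8*3 - 10 = 14, d_8 = (204 - 14^2)/8 = 8/8 = 1, a_8 = floor((14 + 14)/1) = 28.
  m_9 = 1*28 - 14 = 14, d_9 = (204 - 14^2)/1 = 8/1 = 8: (m_9, d_9) = (m_1, d_1) = (14, 8), so from here the quotients repeat a_1, ..., a_8; the period length is 8.
So sqrt(204) = [14; (3, 1, 1, 6, 1, 1, 3, 28)] with period length k = 8.
k is even, so the fundamental solution of x^2 - 204y^2 = 1 is (p_{k-1}, q_{k-1}) = (p_7, q_7); compute convergents through index 7.
Convergents (p_i = a_i*p_{i-1} + p_{i-2}, q_i = a_i*q_{i-1} + q_{i-2} with p_{-2}=0, p_{-1}=1, q_{-2}=1, q_{-1}=0):
  i=0: a_0=14, p_0 = 14*1 + 0 = 14, q_0 = 14*0 + 1 = 1.
  i=1: a_1=3, p_1 = 3*14 + 1 = 43, q_1 = 3*1 + 0 = 3.
  i=2: a_2=1, p_2 = 1*43 + 14 = 57, q_2 = 1*3 + 1 = 4.
  i=3: a_3=1, p_3 = 1*57 + 43 = 100, q_3 = 1*4 + 3 = 7.
  i=4: a_4=6, p_4 = 6*100 + 57 = 657, q_4 = 6*7 + 4 = 46.
  i=5: a_5=1, p_5 = 1*657 + 100 = 757, q_5 = 1*46 + 7 = 53.
  i=6: a_6=1, p_6 = 1*757 + 657 = 1414, q_6 = 1*53 + 46 = 99.
  i=7: a_7=3, p_7 = 3*1414 + 757 = 4999, q_7 = 3*99 + 53 = 350.
Check: 4999^2 - 204*350^2 = 24990001 - 24990000 = 1, so (x, y) = (4999, 350) solves the equation, and by the theorem it is the least positive solution.

(x, y) = (4999, 350)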